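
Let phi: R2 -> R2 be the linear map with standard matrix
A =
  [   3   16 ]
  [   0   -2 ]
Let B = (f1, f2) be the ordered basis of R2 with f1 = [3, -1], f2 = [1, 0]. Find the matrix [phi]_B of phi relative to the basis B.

The j-th column of [phi]_B is [phi(fj)]_B.
phi(f1) = A f1 = [-7, 2] = -2f1 - f2, so column 1 is [-2, -1].
Repeating for f2 and assembling the columns gives [[-2, 0], [-1, 3]].

[[-2, 0], [-1, 3]]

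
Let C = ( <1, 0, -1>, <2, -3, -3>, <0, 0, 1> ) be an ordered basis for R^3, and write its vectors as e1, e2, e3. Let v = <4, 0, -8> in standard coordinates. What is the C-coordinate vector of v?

We seek scalars with c_1 e1 + ... + c_3 e3 = v; equivalently solve M c = v where the columns of M are e1, ..., e3.
Gaussian elimination on [M | v] yields c = (4, 0, -4).
Check: 4e1 + 0·e2 - 4e3 = <4, 0, -8>.

<4, 0, -4>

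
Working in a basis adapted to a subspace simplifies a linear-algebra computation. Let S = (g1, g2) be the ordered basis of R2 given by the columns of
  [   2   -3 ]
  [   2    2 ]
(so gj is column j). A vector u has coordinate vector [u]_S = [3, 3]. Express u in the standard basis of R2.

[-3, 12]

u = M [u]_S, where M has columns g1, g2.
Carrying out the matrix-vector product, u = [-3, 12].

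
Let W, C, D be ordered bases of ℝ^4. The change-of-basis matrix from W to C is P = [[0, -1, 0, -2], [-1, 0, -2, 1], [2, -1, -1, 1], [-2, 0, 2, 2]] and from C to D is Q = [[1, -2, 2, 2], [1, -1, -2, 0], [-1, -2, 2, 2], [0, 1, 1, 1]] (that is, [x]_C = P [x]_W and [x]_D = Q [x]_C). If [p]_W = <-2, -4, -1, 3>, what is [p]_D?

<8, -17, 12, 19>

Apply P to get C-coordinates <-2, 7, 4, 8>, then Q to get D-coordinates.
The result is [p]_D = <8, -17, 12, 19>.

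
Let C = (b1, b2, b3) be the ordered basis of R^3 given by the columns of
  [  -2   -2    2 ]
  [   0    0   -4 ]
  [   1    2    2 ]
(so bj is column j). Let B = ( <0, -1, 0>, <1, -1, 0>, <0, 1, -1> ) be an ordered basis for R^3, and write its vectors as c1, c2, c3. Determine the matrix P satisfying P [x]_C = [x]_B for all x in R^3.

Take x = bj: its C-coordinates are the j-th standard unit vector, so P e_j — column j of P — equals [bj]_B.
b1 = c1 - 2c2 - c3, giving column 1 = <1, -2, -1>; repeating for each j gives P = [[1, 0, 0], [-2, -2, 2], [-1, -2, -2]].

[[1, 0, 0], [-2, -2, 2], [-1, -2, -2]]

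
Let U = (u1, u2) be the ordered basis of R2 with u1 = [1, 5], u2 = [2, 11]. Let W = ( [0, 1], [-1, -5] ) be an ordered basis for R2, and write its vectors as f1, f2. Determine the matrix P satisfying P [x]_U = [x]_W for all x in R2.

[[0, 1], [-1, -2]]

Column j of P is [uj]_W, since P maps U-coordinates to W-coordinates.
Expressing u1 in W: u1 = 0·f1 - f2, so column 1 of P is [0, -1].
Doing the same for each uj gives P = [[0, 1], [-1, -2]].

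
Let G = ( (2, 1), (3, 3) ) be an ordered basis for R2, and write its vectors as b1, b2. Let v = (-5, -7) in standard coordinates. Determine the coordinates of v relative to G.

(2, -3)

Write v = c_1 b1 + c_2 b2 and solve for the c_i.
System: 2c_1 + 3c_2 = -5, c_1 + 3c_2 = -7; solving gives c_1 = 2, c_2 = -3.
Check: 2b1 - 3b2 = (-5, -7).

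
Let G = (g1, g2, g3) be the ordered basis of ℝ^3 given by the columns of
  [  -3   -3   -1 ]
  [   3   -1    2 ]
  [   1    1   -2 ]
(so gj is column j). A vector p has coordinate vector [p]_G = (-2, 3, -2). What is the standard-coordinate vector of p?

(-1, -13, 5)

By definition p = -2g1 + 3g2 - 2g3.
Summing componentwise gives (-1, -13, 5).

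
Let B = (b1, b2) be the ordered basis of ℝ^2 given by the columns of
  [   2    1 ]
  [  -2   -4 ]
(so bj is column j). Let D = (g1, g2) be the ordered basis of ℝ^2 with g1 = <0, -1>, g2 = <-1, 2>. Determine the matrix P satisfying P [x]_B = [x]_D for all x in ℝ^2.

[[-2, 2], [-2, -1]]

Let M have columns bj and N have columns gj. Then for every x, N [x]_D = x = M [x]_B, so P = N^(-1) M.
Since det N = -1, N^(-1) has integer entries; multiplying gives P = [[-2, 2], [-2, -1]].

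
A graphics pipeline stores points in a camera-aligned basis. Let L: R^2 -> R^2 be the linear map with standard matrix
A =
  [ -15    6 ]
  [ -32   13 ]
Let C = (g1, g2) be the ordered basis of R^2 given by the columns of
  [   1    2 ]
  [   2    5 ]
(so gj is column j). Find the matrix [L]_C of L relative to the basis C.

[[-3, -2], [0, 1]]

Let P have columns g1, g2. Then [L]_C = P^(-1) A P.
Here det P = 1, so P^(-1) is integer; computing A P first and then P^(-1)(A P) gives [[-3, -2], [0, 1]].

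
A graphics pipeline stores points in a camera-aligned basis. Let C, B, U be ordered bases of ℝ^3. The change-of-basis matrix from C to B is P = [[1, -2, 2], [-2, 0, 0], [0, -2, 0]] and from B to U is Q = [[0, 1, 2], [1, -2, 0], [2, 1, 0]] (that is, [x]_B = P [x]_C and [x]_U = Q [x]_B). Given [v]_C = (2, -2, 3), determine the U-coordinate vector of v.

(4, 20, 20)

Apply P to get B-coordinates (12, -4, 4), then Q to get U-coordinates.
The result is [v]_U = (4, 20, 20).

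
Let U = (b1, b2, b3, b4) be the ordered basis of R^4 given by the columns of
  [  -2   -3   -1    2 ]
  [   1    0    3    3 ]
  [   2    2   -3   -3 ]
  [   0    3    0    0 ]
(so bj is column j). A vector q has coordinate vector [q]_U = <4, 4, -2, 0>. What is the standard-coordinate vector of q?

q = M [q]_U, where M has columns b1, ..., b4.
Carrying out the matrix-vector product, q = <-18, -2, 22, 12>.

<-18, -2, 22, 12>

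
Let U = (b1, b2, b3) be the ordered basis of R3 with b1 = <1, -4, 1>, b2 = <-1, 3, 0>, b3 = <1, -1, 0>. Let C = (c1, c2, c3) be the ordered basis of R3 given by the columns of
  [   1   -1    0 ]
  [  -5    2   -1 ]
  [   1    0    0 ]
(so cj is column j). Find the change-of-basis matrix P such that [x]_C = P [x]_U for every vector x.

[[1, 0, 0], [0, 1, -1], [-1, -1, -1]]

Let M have columns bj and N have columns cj. Then for every x, N [x]_C = x = M [x]_U, so P = N^(-1) M.
Since det N = 1, N^(-1) has integer entries; multiplying gives P = [[1, 0, 0], [0, 1, -1], [-1, -1, -1]].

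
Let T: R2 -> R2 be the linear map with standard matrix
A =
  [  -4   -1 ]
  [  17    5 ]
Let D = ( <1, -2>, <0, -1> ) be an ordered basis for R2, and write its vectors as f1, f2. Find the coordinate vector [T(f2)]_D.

Column 2 of [T]_D is the D-coordinate vector of T(f2).
In standard coordinates T(f2) = A f2 = <1, -5>.
Converting to D: <1, -5> = f1 + 3f2, so the coordinate vector is <1, 3>.

<1, 3>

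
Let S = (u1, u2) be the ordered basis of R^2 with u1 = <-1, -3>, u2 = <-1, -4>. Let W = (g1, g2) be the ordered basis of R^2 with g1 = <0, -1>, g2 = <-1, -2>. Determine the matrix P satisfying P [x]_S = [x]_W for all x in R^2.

[[1, 2], [1, 1]]

Let M have columns uj and N have columns gj. Then for every x, N [x]_W = x = M [x]_S, so P = N^(-1) M.
Since det N = -1, N^(-1) has integer entries; multiplying gives P = [[1, 2], [1, 1]].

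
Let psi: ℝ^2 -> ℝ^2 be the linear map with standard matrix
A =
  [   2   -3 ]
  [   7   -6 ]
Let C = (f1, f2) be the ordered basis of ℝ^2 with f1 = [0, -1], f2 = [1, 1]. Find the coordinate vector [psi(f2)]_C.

Column 2 of [psi]_C is the C-coordinate vector of psi(f2).
In standard coordinates psi(f2) = A f2 = [-1, 1].
Converting to C: [-1, 1] = -2f1 - f2, so the coordinate vector is [-2, -1].

[-2, -1]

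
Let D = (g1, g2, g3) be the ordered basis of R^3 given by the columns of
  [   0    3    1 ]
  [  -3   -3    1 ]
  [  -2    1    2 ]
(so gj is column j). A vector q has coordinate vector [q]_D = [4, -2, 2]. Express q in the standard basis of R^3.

[-4, -4, -6]

q = M [q]_D, where M has columns g1, ..., g3.
Carrying out the matrix-vector product, q = [-4, -4, -6].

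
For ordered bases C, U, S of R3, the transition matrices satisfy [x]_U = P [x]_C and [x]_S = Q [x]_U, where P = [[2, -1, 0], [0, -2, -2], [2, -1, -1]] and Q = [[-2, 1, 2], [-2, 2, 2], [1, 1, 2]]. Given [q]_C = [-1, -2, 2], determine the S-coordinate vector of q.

[-4, -4, -4]

Apply P to get U-coordinates [0, 0, -2], then Q to get S-coordinates.
The result is [q]_S = [-4, -4, -4].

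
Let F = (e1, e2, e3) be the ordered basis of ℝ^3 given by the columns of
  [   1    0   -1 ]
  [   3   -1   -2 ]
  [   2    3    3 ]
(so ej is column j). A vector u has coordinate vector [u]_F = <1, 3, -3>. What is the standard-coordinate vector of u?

u = M [u]_F, where M has columns e1, ..., e3.
Carrying out the matrix-vector product, u = <4, 6, 2>.

<4, 6, 2>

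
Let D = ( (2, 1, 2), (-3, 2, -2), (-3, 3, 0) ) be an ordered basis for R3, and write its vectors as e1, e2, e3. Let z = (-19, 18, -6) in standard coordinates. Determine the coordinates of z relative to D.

(1, 4, 3)

[z]_D is the unique c with M c = z, where M has columns e1, ..., e3.
Row-reducing the augmented matrix [M | z] gives c = (1, 4, 3).
Check: e1 + 4e2 + 3e3 = (-19, 18, -6).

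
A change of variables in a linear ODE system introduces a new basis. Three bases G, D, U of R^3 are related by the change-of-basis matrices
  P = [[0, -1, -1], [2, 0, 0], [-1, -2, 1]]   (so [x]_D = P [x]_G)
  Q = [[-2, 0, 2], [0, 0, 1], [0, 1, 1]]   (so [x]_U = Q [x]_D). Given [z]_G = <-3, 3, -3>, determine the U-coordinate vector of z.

Composing the changes, [z]_U = Q P [z]_G.
Q P = [[-2, -2, 4], [-1, -2, 1], [1, -2, 1]]; applying this to <-3, 3, -3> gives <-12, -6, -12>.

<-12, -6, -12>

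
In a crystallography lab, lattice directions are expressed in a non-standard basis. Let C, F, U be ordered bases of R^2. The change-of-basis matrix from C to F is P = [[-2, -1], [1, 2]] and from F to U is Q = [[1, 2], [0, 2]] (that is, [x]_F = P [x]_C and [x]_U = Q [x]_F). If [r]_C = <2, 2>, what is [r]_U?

Apply P to get F-coordinates <-6, 6>, then Q to get U-coordinates.
The result is [r]_U = <6, 12>.

<6, 12>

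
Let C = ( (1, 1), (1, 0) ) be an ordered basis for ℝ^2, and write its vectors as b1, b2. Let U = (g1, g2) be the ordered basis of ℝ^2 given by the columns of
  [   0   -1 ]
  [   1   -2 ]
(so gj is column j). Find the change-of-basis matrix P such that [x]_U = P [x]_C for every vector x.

[[-1, -2], [-1, -1]]

Let M have columns bj and N have columns gj. Then for every x, N [x]_U = x = M [x]_C, so P = N^(-1) M.
Since det N = 1, N^(-1) has integer entries; multiplying gives P = [[-1, -2], [-1, -1]].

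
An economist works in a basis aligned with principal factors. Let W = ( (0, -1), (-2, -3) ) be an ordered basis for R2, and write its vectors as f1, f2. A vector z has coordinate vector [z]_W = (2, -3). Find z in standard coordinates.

The coordinates say z = 2f1 - 3f2; adding the scaled basis vectors gives (6, 7).

(6, 7)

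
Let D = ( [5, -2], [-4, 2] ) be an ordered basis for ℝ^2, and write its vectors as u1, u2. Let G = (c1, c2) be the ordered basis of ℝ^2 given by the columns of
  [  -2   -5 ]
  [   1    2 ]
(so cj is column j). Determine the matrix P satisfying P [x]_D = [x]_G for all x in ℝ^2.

[[0, 2], [-1, 0]]

Column j of P is [uj]_G, since P maps D-coordinates to G-coordinates.
Expressing u1 in G: u1 = 0·c1 - c2, so column 1 of P is [0, -1].
Doing the same for each uj gives P = [[0, 2], [-1, 0]].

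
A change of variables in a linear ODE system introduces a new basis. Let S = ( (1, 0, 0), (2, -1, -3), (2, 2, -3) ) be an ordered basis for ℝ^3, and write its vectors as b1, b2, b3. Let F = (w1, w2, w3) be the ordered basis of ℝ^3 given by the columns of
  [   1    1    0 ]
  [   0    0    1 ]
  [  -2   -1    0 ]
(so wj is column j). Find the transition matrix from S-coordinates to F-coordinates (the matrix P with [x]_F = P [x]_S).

Let M have columns bj and N have columns wj. Then for every x, N [x]_F = x = M [x]_S, so P = N^(-1) M.
Since det N = -1, N^(-1) has integer entries; multiplying gives P = [[-1, 1, 1], [2, 1, 1], [0, -1, 2]].

[[-1, 1, 1], [2, 1, 1], [0, -1, 2]]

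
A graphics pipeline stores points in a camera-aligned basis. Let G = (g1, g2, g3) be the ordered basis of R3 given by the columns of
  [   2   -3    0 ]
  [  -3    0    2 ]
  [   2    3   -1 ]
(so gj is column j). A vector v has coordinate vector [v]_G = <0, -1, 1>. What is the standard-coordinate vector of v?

The coordinates say v = 0·g1 - g2 + g3; adding the scaled basis vectors gives <3, 2, -4>.

<3, 2, -4>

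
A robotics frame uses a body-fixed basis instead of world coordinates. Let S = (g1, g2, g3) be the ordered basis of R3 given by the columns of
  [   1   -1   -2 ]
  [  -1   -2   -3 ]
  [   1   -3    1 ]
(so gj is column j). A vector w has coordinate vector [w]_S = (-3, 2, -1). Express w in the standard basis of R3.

The coordinates say w = -3g1 + 2g2 - g3; adding the scaled basis vectors gives (-3, 2, -10).

(-3, 2, -10)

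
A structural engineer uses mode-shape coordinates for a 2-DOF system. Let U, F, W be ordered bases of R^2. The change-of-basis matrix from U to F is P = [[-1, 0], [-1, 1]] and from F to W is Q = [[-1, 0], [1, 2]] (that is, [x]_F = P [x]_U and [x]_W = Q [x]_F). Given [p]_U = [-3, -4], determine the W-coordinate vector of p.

First [p]_F = P [p]_U = [3, -1].
Then [p]_W = Q [p]_F = [-3, 1].

[-3, 1]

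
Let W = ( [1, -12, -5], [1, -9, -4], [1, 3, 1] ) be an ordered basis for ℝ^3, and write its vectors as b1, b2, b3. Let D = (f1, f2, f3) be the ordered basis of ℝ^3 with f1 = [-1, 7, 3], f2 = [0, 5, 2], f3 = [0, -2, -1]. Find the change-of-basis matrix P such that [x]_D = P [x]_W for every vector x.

[[-1, -1, -1], [-1, 0, 2], [0, 1, 0]]

Take x = bj: its W-coordinates are the j-th standard unit vector, so P e_j — column j of P — equals [bj]_D.
b1 = -f1 - f2 + 0·f3, giving column 1 = [-1, -1, 0]; repeating for each j gives P = [[-1, -1, -1], [-1, 0, 2], [0, 1, 0]].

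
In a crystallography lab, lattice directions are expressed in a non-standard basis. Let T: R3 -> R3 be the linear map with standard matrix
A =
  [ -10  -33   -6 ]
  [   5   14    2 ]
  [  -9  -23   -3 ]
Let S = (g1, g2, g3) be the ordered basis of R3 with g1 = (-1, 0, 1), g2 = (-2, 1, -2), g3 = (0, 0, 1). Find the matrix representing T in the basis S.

[[2, 1, 2], [-3, 0, 2], [-2, 0, -1]]

Let P have columns g1, ..., g3. Then [T]_S = P^(-1) A P.
Here det P = -1, so P^(-1) is integer; computing A P first and then P^(-1)(A P) gives [[2, 1, 2], [-3, 0, 2], [-2, 0, -1]].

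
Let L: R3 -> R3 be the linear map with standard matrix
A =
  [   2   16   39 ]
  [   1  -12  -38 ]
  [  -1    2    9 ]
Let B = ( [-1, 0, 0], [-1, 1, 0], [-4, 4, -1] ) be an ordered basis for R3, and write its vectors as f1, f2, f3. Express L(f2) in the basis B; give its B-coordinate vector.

Column 2 of [L]_B is the B-coordinate vector of L(f2).
In standard coordinates L(f2) = A f2 = [14, -13, 3].
Converting to B: [14, -13, 3] = -f1 - f2 - 3f3, so the coordinate vector is [-1, -1, -3].

[-1, -1, -3]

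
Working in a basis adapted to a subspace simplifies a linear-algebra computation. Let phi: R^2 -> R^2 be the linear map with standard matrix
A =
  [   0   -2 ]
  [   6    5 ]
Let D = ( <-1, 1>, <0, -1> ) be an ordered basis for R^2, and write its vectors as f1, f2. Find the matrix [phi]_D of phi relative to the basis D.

[[2, -2], [3, 3]]

With P the matrix whose columns are f1, f2, [phi]_D = P^(-1) A P.
Column by column: phi(f1) = A f1 = <-2, -1>; its D-coordinates <2, 3> give column 1.
Continuing for each basis vector yields [phi]_D = [[2, -2], [3, 3]].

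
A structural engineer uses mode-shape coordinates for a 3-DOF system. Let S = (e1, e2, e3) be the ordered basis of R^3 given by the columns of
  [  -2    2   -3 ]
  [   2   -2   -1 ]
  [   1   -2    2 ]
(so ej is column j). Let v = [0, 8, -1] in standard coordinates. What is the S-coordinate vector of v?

Write v = c_1 e1 + ... + c_3 e3 and solve for the c_i.
Row-reducing the augmented matrix [M | v] gives c = (3, 0, -2).
Check: 3e1 + 0·e2 - 2e3 = [0, 8, -1].

[3, 0, -2]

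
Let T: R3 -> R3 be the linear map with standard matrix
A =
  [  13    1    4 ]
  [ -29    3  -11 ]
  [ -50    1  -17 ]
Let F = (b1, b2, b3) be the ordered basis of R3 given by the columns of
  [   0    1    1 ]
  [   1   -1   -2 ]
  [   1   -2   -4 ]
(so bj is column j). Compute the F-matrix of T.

With P the matrix whose columns are b1, ..., b3, [T]_F = P^(-1) A P.
Column by column: T(b1) = A b1 = <5, -8, -16>; its F-coordinates <0, 2, 3> give column 1.
Continuing for each basis vector yields [T]_F = [[0, -3, 2], [2, 1, -3], [3, 3, -2]].

[[0, -3, 2], [2, 1, -3], [3, 3, -2]]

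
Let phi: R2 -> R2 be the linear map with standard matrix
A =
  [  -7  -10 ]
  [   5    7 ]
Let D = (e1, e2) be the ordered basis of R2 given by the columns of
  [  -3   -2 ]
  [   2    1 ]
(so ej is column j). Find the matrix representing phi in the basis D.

[[-1, -2], [1, 1]]

Let P have columns e1, e2. Then [phi]_D = P^(-1) A P.
Here det P = 1, so P^(-1) is integer; computing A P first and then P^(-1)(A P) gives [[-1, -2], [1, 1]].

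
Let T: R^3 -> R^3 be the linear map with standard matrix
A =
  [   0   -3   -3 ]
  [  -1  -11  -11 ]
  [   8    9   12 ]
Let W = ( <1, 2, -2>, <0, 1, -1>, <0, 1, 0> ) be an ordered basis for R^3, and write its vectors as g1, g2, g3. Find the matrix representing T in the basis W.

Let P have columns g1, ..., g3. Then [T]_W = P^(-1) A P.
Here det P = 1, so P^(-1) is integer; computing A P first and then P^(-1)(A P) gives [[0, 0, -3], [-2, 3, -3], [1, -3, -2]].

[[0, 0, -3], [-2, 3, -3], [1, -3, -2]]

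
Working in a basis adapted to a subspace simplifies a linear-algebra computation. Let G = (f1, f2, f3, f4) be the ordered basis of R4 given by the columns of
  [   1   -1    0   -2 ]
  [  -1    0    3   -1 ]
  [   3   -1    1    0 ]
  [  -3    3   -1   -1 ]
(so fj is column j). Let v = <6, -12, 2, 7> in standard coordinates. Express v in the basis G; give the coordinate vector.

<3, 3, -4, -3>

We seek scalars with c_1 f1 + ... + c_4 f4 = v; equivalently solve M c = v where the columns of M are f1, ..., f4.
Solving this 4x4 system gives c = (3, 3, -4, -3).
Check: 3f1 + 3f2 - 4f3 - 3f4 = <6, -12, 2, 7>.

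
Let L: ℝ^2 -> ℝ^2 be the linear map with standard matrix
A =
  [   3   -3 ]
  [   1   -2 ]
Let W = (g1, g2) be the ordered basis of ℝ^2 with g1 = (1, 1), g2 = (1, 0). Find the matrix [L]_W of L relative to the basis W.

Let P have columns g1, g2. Then [L]_W = P^(-1) A P.
Here det P = -1, so P^(-1) is integer; computing A P first and then P^(-1)(A P) gives [[-1, 1], [1, 2]].

[[-1, 1], [1, 2]]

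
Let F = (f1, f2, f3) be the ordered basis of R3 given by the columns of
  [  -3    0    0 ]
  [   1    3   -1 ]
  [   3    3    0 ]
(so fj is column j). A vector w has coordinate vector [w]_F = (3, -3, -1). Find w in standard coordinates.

(-9, -5, 0)

The coordinates say w = 3f1 - 3f2 - f3; adding the scaled basis vectors gives (-9, -5, 0).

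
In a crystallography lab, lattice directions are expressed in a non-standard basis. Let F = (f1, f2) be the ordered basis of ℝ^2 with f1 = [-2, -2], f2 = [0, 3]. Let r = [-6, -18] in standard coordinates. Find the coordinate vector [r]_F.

[3, -4]

Write r = c_1 f1 + c_2 f2 and solve for the c_i.
System: -2c_1 + 0c_2 = -6, -2c_1 + 3c_2 = -18; solving gives c_1 = 3, c_2 = -4.
Check: 3f1 - 4f2 = [-6, -18].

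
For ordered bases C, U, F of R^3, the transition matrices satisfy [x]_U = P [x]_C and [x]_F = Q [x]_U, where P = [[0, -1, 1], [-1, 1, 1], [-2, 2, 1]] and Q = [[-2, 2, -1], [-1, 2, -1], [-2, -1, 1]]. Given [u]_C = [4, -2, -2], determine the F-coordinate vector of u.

[-2, -2, -6]

First [u]_U = P [u]_C = [0, -8, -14].
Then [u]_F = Q [u]_U = [-2, -2, -6].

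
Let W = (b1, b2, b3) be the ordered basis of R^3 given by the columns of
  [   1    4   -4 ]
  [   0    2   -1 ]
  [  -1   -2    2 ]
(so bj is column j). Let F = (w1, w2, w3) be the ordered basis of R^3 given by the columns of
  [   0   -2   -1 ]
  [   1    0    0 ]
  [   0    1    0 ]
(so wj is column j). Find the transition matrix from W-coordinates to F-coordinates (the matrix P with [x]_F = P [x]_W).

[[0, 2, -1], [-1, -2, 2], [1, 0, 0]]

Column j of P is [bj]_F, since P maps W-coordinates to F-coordinates.
Expressing b1 in F: b1 = 0·w1 - w2 + w3, so column 1 of P is <0, -1, 1>.
Doing the same for each bj gives P = [[0, 2, -1], [-1, -2, 2], [1, 0, 0]].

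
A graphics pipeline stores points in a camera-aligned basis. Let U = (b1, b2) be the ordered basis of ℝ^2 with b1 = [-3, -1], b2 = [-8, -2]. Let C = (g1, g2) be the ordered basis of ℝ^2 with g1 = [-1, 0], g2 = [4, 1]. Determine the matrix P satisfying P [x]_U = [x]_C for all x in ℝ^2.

Column j of P is [bj]_C, since P maps U-coordinates to C-coordinates.
Expressing b1 in C: b1 = -g1 - g2, so column 1 of P is [-1, -1].
Doing the same for each bj gives P = [[-1, 0], [-1, -2]].

[[-1, 0], [-1, -2]]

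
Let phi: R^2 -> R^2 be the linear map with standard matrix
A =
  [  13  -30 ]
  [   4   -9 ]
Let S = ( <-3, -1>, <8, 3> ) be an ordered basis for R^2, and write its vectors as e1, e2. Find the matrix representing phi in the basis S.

Let P have columns e1, e2. Then [phi]_S = P^(-1) A P.
Here det P = -1, so P^(-1) is integer; computing A P first and then P^(-1)(A P) gives [[3, -2], [0, 1]].

[[3, -2], [0, 1]]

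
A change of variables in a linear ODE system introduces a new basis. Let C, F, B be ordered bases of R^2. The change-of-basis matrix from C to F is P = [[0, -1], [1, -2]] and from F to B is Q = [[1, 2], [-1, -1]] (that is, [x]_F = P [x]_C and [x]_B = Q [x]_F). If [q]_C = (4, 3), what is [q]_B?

(-7, 5)

Apply P to get F-coordinates (-3, -2), then Q to get B-coordinates.
The result is [q]_B = (-7, 5).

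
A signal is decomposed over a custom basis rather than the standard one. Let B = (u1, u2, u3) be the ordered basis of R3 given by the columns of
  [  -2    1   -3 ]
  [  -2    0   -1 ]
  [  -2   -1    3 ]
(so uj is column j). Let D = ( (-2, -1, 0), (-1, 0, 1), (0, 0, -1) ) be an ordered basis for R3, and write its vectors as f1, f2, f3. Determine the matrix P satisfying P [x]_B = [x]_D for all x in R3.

Column j of P is [uj]_D, since P maps B-coordinates to D-coordinates.
Expressing u1 in D: u1 = 2f1 - 2f2 + 0·f3, so column 1 of P is (2, -2, 0).
Doing the same for each uj gives P = [[2, 0, 1], [-2, -1, 1], [0, 0, -2]].

[[2, 0, 1], [-2, -1, 1], [0, 0, -2]]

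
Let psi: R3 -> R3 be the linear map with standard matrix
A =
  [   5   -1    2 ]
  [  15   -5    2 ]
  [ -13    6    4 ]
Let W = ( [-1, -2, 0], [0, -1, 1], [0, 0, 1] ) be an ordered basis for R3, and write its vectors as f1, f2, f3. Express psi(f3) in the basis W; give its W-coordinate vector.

[-2, 2, 2]

Column 3 of [psi]_W is the W-coordinate vector of psi(f3).
In standard coordinates psi(f3) = A f3 = [2, 2, 4].
Converting to W: [2, 2, 4] = -2f1 + 2f2 + 2f3, so the coordinate vector is [-2, 2, 2].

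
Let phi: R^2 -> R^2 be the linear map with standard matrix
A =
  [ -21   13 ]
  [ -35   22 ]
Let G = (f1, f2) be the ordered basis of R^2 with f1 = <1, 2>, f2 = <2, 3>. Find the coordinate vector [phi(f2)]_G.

<1, -2>

Column 2 of [phi]_G is the G-coordinate vector of phi(f2).
In standard coordinates phi(f2) = A f2 = <-3, -4>.
Converting to G: <-3, -4> = f1 - 2f2, so the coordinate vector is <1, -2>.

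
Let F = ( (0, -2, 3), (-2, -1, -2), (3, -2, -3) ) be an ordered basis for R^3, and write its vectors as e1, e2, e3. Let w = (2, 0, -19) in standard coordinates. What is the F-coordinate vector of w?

We seek scalars with c_1 e1 + ... + c_3 e3 = w; equivalently solve M c = w where the columns of M are e1, ..., e3.
Row-reducing the augmented matrix [M | w] gives c = (-3, 2, 2).
Check: -3e1 + 2e2 + 2e3 = (2, 0, -19).

(-3, 2, 2)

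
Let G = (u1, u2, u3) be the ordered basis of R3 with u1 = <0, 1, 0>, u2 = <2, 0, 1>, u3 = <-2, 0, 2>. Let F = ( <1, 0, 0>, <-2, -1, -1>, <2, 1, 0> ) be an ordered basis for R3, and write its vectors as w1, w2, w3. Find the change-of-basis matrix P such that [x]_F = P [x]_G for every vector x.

Take x = uj: its G-coordinates are the j-th standard unit vector, so P e_j — column j of P — equals [uj]_F.
u1 = -2w1 + 0·w2 + w3, giving column 1 = <-2, 0, 1>; repeating for each j gives P = [[-2, 2, -2], [0, -1, -2], [1, -1, -2]].

[[-2, 2, -2], [0, -1, -2], [1, -1, -2]]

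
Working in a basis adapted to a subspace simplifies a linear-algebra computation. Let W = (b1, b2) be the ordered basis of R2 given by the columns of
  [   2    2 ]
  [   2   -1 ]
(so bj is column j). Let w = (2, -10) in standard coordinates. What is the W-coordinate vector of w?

(-3, 4)

Write w = c_1 b1 + c_2 b2 and solve for the c_i.
System: 2c_1 + 2c_2 = 2, 2c_1 - c_2 = -10; solving gives c_1 = -3, c_2 = 4.
Check: -3b1 + 4b2 = (2, -10).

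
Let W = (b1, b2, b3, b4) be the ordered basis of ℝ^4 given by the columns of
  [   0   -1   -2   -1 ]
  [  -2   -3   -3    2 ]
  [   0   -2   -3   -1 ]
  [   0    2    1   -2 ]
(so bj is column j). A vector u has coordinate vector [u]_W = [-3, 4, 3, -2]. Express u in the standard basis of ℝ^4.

By definition u = -3b1 + 4b2 + 3b3 - 2b4.
Summing componentwise gives [-8, -19, -15, 15].

[-8, -19, -15, 15]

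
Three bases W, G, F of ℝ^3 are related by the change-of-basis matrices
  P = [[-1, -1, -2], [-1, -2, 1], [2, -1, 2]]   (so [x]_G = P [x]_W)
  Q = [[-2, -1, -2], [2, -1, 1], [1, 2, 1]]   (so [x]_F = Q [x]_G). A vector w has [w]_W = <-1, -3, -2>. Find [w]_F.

<-15, 8, 15>

First [w]_G = P [w]_W = <8, 5, -3>.
Then [w]_F = Q [w]_G = <-15, 8, 15>.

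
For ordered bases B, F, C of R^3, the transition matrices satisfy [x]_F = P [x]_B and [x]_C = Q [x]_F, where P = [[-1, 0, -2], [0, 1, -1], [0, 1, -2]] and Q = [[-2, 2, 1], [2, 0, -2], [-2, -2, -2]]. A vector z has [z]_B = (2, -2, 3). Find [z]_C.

(-2, 0, 42)

Composing the changes, [z]_C = Q P [z]_B.
Q P = [[2, 3, 0], [-2, -2, 0], [2, -4, 10]]; applying this to (2, -2, 3) gives (-2, 0, 42).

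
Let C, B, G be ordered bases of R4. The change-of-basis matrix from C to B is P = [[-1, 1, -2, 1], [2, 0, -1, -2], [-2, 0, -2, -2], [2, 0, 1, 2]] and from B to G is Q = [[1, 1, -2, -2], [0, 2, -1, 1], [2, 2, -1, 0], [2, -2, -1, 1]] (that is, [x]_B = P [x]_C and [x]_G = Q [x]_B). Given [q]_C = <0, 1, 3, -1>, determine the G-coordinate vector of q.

First [q]_B = P [q]_C = <-6, -1, -4, 1>.
Then [q]_G = Q [q]_B = <-1, 3, -10, -5>.

<-1, 3, -10, -5>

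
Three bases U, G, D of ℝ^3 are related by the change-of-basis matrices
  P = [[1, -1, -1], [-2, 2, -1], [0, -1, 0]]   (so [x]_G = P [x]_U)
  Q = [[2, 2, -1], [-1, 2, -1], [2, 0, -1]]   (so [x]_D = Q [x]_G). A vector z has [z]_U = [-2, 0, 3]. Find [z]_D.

[-8, 7, -10]

First [z]_G = P [z]_U = [-5, 1, 0].
Then [z]_D = Q [z]_G = [-8, 7, -10].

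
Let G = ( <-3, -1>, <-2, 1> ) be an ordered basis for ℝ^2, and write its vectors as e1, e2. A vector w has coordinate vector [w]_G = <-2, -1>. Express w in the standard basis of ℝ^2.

<8, 1>

By definition w = -2e1 - e2.
Summing componentwise gives <8, 1>.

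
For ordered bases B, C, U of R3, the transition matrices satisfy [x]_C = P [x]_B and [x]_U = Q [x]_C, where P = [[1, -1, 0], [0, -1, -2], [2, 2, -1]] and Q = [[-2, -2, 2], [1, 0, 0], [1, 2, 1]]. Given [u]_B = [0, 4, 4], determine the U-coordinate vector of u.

[40, -4, -24]

Apply P to get C-coordinates [-4, -12, 4], then Q to get U-coordinates.
The result is [u]_U = [40, -4, -24].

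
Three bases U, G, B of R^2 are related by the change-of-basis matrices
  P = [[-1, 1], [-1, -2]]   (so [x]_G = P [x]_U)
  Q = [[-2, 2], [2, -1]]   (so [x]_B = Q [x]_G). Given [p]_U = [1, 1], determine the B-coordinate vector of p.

Composing the changes, [p]_B = Q P [p]_U.
Q P = [[0, -6], [-1, 4]]; applying this to [1, 1] gives [-6, 3].

[-6, 3]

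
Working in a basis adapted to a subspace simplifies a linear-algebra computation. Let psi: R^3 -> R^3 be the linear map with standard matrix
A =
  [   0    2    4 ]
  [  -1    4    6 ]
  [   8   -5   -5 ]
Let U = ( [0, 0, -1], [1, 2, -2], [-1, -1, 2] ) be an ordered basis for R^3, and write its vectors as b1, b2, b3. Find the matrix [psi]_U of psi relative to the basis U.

The j-th column of [psi]_U is [psi(bj)]_U.
psi(b1) = A b1 = [-4, -6, 5] = 3b1 - 2b2 + 2b3, so column 1 is [3, -2, 2].
Repeating for b2, b3 and assembling the columns gives [[3, 0, 1], [-2, -1, 3], [2, 3, -3]].

[[3, 0, 1], [-2, -1, 3], [2, 3, -3]]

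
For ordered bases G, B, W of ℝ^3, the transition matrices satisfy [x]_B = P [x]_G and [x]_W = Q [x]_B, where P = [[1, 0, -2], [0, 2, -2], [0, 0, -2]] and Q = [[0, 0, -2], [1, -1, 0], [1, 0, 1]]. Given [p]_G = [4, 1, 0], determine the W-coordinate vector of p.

Composing the changes, [p]_W = Q P [p]_G.
Q P = [[0, 0, 4], [1, -2, 0], [1, 0, -4]]; applying this to [4, 1, 0] gives [0, 2, 4].

[0, 2, 4]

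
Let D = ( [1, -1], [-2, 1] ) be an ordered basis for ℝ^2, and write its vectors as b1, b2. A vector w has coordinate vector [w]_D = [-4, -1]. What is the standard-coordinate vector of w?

[-2, 3]

w = M [w]_D, where M has columns b1, b2.
Carrying out the matrix-vector product, w = [-2, 3].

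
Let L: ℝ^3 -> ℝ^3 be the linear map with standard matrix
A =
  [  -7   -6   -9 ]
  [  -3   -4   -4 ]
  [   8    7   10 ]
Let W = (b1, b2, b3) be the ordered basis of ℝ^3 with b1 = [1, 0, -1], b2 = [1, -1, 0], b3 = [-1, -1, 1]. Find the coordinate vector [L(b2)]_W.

Compute L(b2) = A b2 = [-1, 1, 1] in standard coordinates.
Then write this in W-coordinates: solve for y in y_1 b1 + ... + y_3 b3 = [-1, 1, 1].
This gives y = [-2, 0, -1], which is column 2 of [L]_W.

[-2, 0, -1]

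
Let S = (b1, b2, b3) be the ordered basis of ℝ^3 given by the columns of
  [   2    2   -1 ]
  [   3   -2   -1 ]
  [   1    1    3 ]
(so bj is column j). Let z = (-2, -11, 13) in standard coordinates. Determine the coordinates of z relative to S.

(-1, 2, 4)

Write z = c_1 b1 + ... + c_3 b3 and solve for the c_i.
Solving this 3x3 system gives c = (-1, 2, 4).
Check: -b1 + 2b2 + 4b3 = (-2, -11, 13).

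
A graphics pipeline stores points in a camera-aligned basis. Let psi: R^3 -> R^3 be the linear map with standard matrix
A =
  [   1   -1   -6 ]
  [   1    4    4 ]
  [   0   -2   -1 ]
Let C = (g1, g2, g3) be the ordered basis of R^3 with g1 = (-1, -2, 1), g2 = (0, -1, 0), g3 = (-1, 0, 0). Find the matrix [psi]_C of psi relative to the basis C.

The j-th column of [psi]_C is [psi(gj)]_C.
psi(g1) = A g1 = (-5, -5, 3) = 3g1 - g2 + 2g3, so column 1 is (3, -1, 2).
Repeating for g2, g3 and assembling the columns gives [[3, 2, 0], [-1, 0, 1], [2, -3, 1]].

[[3, 2, 0], [-1, 0, 1], [2, -3, 1]]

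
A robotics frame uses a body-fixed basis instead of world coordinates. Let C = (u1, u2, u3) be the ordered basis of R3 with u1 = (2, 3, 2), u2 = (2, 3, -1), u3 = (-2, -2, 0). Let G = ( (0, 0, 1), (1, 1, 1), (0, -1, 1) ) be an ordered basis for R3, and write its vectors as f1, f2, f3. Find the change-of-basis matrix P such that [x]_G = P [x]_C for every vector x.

Let M have columns uj and N have columns fj. Then for every x, N [x]_G = x = M [x]_C, so P = N^(-1) M.
Since det N = -1, N^(-1) has integer entries; multiplying gives P = [[1, -2, 2], [2, 2, -2], [-1, -1, 0]].

[[1, -2, 2], [2, 2, -2], [-1, -1, 0]]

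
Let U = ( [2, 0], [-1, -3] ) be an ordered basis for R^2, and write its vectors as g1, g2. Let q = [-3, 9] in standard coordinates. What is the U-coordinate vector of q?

We seek scalars with c_1 g1 + c_2 g2 = q; equivalently solve M c = q where the columns of M are g1, g2.
System: 2c_1 - c_2 = -3, 0c_1 - 3c_2 = 9; solving gives c_1 = -3, c_2 = -3.
Check: -3g1 - 3g2 = [-3, 9].

[-3, -3]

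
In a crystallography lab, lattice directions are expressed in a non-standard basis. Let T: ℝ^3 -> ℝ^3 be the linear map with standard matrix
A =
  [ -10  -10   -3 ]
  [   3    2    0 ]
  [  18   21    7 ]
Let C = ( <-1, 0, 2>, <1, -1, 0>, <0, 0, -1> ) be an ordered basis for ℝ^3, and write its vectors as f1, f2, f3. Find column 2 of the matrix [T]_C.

Compute T(f2) = A f2 = <0, 1, -3> in standard coordinates.
Then write this in C-coordinates: solve for y in y_1 f1 + ... + y_3 f3 = <0, 1, -3>.
This gives y = <-1, -1, 1>, which is column 2 of [T]_C.

<-1, -1, 1>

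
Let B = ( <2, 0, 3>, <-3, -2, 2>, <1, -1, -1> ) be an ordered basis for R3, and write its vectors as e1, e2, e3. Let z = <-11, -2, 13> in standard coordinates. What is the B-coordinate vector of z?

<1, 3, -4>

We seek scalars with c_1 e1 + ... + c_3 e3 = z; equivalently solve M c = z where the columns of M are e1, ..., e3.
Row-reducing the augmented matrix [M | z] gives c = (1, 3, -4).
Check: e1 + 3e2 - 4e3 = <-11, -2, 13>.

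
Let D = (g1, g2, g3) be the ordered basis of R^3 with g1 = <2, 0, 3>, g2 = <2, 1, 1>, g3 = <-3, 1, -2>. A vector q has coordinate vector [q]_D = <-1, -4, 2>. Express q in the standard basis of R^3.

<-16, -2, -11>

The coordinates say q = -g1 - 4g2 + 2g3; adding the scaled basis vectors gives <-16, -2, -11>.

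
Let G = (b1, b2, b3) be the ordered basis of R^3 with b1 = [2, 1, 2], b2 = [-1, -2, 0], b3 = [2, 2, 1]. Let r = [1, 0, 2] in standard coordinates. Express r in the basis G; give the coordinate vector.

Write r = c_1 b1 + ... + c_3 b3 and solve for the c_i.
Gaussian elimination on [M | r] yields c = (2, -1, -2).
Check: 2b1 - b2 - 2b3 = [1, 0, 2].

[2, -1, -2]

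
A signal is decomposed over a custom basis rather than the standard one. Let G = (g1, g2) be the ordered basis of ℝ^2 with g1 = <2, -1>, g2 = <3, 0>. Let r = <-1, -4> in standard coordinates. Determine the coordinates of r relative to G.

We seek scalars with c_1 g1 + c_2 g2 = r; equivalently solve M c = r where the columns of M are g1, g2.
System: 2c_1 + 3c_2 = -1, -c_1 + 0c_2 = -4; solving gives c_1 = 4, c_2 = -3.
Check: 4g1 - 3g2 = <-1, -4>.

<4, -3>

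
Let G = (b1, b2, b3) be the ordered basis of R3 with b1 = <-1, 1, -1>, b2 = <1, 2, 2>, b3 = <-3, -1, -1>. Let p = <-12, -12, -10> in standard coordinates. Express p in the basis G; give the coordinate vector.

Write p = c_1 b1 + ... + c_3 b3 and solve for the c_i.
Gaussian elimination on [M | p] yields c = (-1, -4, 3).
Check: -b1 - 4b2 + 3b3 = <-12, -12, -10>.

<-1, -4, 3>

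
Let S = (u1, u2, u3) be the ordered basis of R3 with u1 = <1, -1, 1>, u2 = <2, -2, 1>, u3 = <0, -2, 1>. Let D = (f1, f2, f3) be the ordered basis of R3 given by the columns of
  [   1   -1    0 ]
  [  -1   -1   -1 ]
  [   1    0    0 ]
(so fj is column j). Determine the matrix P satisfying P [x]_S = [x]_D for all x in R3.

[[1, 1, 1], [0, -1, 1], [0, 2, 0]]

Column j of P is [uj]_D, since P maps S-coordinates to D-coordinates.
Expressing u1 in D: u1 = f1 + 0·f2 + 0·f3, so column 1 of P is <1, 0, 0>.
Doing the same for each uj gives P = [[1, 1, 1], [0, -1, 1], [0, 2, 0]].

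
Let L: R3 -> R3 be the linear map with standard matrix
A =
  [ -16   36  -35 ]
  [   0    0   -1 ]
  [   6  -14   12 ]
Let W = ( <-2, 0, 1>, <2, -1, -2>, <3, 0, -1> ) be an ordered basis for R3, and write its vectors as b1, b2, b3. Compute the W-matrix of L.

[[1, 0, 1], [1, -2, -1], [-1, 2, -3]]

The j-th column of [L]_W is [L(bj)]_W.
L(b1) = A b1 = <-3, -1, 0> = b1 + b2 - b3, so column 1 is <1, 1, -1>.
Repeating for b2, b3 and assembling the columns gives [[1, 0, 1], [1, -2, -1], [-1, 2, -3]].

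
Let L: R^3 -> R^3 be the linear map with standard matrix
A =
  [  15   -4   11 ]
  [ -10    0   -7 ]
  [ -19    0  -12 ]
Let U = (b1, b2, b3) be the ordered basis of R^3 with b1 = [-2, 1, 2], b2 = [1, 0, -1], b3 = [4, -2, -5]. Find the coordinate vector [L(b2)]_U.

Column 2 of [L]_U is the U-coordinate vector of L(b2).
In standard coordinates L(b2) = A b2 = [4, -3, -7].
Converting to U: [4, -3, -7] = 3b1 - 2b2 + 3b3, so the coordinate vector is [3, -2, 3].

[3, -2, 3]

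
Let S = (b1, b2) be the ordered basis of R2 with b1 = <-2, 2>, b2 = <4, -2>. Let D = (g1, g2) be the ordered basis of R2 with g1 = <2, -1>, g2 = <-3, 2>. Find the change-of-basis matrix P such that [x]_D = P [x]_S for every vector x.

[[2, 2], [2, 0]]

Column j of P is [bj]_D, since P maps S-coordinates to D-coordinates.
Expressing b1 in D: b1 = 2g1 + 2g2, so column 1 of P is <2, 2>.
Doing the same for each bj gives P = [[2, 2], [2, 0]].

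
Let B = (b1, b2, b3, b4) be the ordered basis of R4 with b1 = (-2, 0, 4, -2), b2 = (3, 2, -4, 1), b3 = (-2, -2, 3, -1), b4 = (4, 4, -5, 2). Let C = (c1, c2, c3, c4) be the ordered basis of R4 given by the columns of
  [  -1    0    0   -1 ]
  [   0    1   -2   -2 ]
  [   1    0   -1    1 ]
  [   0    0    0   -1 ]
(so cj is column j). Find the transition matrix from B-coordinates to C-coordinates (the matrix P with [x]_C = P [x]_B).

[[0, -2, 1, -2], [0, 2, -2, 2], [-2, 1, -1, 1], [2, -1, 1, -2]]

Take x = bj: its B-coordinates are the j-th standard unit vector, so P e_j — column j of P — equals [bj]_C.
b1 = 0·c1 + 0·c2 - 2c3 + 2c4, giving column 1 = (0, 0, -2, 2); repeating for each j gives P = [[0, -2, 1, -2], [0, 2, -2, 2], [-2, 1, -1, 1], [2, -1, 1, -2]].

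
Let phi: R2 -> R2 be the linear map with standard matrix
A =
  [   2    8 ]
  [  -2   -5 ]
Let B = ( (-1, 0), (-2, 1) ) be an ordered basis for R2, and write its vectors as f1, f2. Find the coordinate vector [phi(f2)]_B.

(-2, -1)

Compute phi(f2) = A f2 = (4, -1) in standard coordinates.
Then write this in B-coordinates: solve for y in y_1 f1 + y_2 f2 = (4, -1).
This gives y = (-2, -1), which is column 2 of [phi]_B.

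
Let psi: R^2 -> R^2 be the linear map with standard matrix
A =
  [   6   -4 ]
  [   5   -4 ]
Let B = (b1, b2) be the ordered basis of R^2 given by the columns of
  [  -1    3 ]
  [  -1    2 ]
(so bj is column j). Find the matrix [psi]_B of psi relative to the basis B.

[[-1, -1], [-1, 3]]

With P the matrix whose columns are b1, b2, [psi]_B = P^(-1) A P.
Column by column: psi(b1) = A b1 = (-2, -1); its B-coordinates (-1, -1) give column 1.
Continuing for each basis vector yields [psi]_B = [[-1, -1], [-1, 3]].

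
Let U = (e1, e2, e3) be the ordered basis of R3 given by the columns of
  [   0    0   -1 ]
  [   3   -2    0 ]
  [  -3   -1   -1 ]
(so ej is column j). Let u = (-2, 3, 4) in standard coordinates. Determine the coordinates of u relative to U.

We seek scalars with c_1 e1 + ... + c_3 e3 = u; equivalently solve M c = u where the columns of M are e1, ..., e3.
Row-reducing the augmented matrix [M | u] gives c = (-1, -3, 2).
Check: -e1 - 3e2 + 2e3 = (-2, 3, 4).

(-1, -3, 2)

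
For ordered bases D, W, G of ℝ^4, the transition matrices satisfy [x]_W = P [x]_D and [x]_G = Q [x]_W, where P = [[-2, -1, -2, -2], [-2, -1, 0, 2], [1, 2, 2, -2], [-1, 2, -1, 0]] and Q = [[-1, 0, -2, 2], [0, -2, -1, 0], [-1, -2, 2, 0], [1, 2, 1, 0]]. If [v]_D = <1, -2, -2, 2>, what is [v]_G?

<16, 3, -30, -3>

Composing the changes, [v]_G = Q P [v]_D.
Q P = [[-2, 1, -4, 6], [3, 0, -2, -2], [8, 7, 6, -6], [-5, -1, 0, 0]]; applying this to <1, -2, -2, 2> gives <16, 3, -30, -3>.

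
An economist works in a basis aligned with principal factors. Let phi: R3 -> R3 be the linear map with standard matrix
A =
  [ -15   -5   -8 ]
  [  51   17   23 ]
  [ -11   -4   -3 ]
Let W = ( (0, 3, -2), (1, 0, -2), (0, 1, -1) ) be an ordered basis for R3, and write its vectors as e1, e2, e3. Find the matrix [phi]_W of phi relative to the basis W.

[[1, 2, -1], [1, 1, 3], [2, -1, -3]]

With P the matrix whose columns are e1, ..., e3, [phi]_W = P^(-1) A P.
Column by column: phi(e1) = A e1 = (1, 5, -6); its W-coordinates (1, 1, 2) give column 1.
Continuing for each basis vector yields [phi]_W = [[1, 2, -1], [1, 1, 3], [2, -1, -3]].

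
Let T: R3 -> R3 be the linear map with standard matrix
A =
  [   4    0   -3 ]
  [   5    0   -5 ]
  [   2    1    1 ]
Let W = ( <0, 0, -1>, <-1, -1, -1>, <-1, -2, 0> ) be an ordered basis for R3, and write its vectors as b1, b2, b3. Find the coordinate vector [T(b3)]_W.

<1, 3, 1>

Column 3 of [T]_W is the W-coordinate vector of T(b3).
In standard coordinates T(b3) = A b3 = <-4, -5, -4>.
Converting to W: <-4, -5, -4> = b1 + 3b2 + b3, so the coordinate vector is <1, 3, 1>.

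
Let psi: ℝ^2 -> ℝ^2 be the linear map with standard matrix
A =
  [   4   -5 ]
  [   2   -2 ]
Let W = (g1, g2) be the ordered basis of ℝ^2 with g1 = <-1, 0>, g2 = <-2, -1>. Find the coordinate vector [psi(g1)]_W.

<0, 2>

Column 1 of [psi]_W is the W-coordinate vector of psi(g1).
In standard coordinates psi(g1) = A g1 = <-4, -2>.
Converting to W: <-4, -2> = 0·g1 + 2g2, so the coordinate vector is <0, 2>.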